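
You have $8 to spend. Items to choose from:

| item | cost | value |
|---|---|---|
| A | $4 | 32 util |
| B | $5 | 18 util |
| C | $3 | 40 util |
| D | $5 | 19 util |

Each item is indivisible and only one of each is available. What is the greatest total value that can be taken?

72 util

Check high-value combinations within $8:
- A+C: cost 4+3=7, value 32+40=72
- C+D: cost 3+5=8, value 40+19=59
- B+C: cost 5+3=8, value 18+40=58
Best: 72 util.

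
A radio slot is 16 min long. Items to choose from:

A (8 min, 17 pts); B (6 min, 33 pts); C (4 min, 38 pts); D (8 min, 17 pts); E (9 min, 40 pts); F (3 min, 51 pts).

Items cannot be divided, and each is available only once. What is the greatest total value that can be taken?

This is a 0/1 knapsack; check combinations near the capacity.
- C+E+F: duration 4+9+3=16, value 38+40+51=129
- B+C+F: duration 6+4+3=13, value 33+38+51=122
- A+C+F: duration 8+4+3=15, value 17+38+51=106
- C+D+F: duration 4+8+3=15, value 38+17+51=106
- E+F: duration 9+3=12, value 40+51=91
Best: 129 pts.

129 pts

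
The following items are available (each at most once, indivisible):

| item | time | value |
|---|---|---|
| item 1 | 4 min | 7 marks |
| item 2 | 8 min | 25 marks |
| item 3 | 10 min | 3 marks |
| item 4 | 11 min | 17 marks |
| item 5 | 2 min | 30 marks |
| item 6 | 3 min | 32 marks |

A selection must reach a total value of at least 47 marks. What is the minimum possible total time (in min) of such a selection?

5

Subsets with value ≥ 47, sorted by total time:
- item 5+item 6: time 5, value 62
- item 1+item 5+item 6: time 9, value 69
Minimum time: 5 min.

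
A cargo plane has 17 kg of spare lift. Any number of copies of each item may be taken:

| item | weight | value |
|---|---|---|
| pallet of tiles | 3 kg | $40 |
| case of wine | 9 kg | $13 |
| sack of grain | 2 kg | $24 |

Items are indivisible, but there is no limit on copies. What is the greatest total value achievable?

$224

Best value-per-unit is pallet of tiles at 40/3; filling with it alone gives 5×40 = 200.
Optimal mix: 5×pallet of tiles + 1×sack of grain → weight 17, value 224.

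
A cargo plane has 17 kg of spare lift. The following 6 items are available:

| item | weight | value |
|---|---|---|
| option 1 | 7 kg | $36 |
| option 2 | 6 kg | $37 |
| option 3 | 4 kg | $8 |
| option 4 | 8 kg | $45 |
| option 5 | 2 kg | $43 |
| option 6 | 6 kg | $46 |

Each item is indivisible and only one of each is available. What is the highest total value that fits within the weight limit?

$134

Check high-value combinations within 17 kg:
- option 4+option 5+option 6: weight 8+2+6=16, value 45+43+46=134
- option 2+option 5+option 6: weight 6+2+6=14, value 37+43+46=126
- option 1+option 5+option 6: weight 7+2+6=15, value 36+43+46=125
- option 2+option 4+option 5: weight 6+8+2=16, value 37+45+43=125
Best: $134.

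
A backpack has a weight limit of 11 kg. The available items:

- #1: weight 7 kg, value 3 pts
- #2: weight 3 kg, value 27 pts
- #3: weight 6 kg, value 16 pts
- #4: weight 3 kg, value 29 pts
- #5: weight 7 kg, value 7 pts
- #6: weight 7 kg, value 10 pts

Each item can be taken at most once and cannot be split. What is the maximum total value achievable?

This is a 0/1 knapsack; check combinations near the capacity.
- #2+#4: weight 3+3=6, value 27+29=56
- #3+#4: weight 6+3=9, value 16+29=45
- #2+#3: weight 3+6=9, value 27+16=43
Best: 56 pts.

56 pts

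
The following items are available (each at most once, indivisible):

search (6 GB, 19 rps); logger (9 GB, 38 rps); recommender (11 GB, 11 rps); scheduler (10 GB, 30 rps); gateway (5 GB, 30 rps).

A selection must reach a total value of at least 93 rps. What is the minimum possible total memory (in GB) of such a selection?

Subsets with value ≥ 93, sorted by total memory:
- logger+scheduler+gateway: memory 24, value 98
- search+logger+scheduler+gateway: memory 30, value 117
- search+logger+recommender+gateway: memory 31, value 98
- logger+recommender+scheduler+gateway: memory 35, value 109
Minimum memory: 24 GB.

24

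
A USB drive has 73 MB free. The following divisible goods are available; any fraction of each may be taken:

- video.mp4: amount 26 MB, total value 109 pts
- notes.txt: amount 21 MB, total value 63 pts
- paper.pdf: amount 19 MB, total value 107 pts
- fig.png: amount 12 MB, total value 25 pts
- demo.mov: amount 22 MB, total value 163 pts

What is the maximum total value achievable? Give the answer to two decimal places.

397.00

Take in order of value per unit:
- demo.mov (163/22 per unit): all 22 → value 163, running total 163.00
- paper.pdf (107/19 per unit): all 19 → value 107, running total 270.00
- video.mp4 (109/26 per unit): all 26 → value 109, running total 379.00
- notes.txt (63/21 per unit): 6 of 21 → value 6×63/21 = 18.0000, running total 397.00
Total 397.00.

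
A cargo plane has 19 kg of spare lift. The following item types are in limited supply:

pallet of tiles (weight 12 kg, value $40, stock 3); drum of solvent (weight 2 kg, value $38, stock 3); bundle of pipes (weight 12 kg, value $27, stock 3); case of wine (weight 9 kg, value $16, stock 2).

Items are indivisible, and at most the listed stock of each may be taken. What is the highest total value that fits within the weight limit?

$154

Best selections within weight 19 and stock limits:
- 1×pallet of tiles + 3×drum of solvent: weight 18, value 154
- 3×drum of solvent + 1×bundle of pipes: weight 18, value 141
- 3×drum of solvent + 1×case of wine: weight 15, value 130
- 1×pallet of tiles + 2×drum of solvent: weight 16, value 116
Best: $154.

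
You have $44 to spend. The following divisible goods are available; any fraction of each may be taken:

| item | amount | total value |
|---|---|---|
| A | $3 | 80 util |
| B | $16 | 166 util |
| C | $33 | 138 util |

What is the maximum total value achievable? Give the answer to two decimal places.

Take in order of value per unit:
- A (80/3 per unit): all 3 → value 80, running total 80.00
- B (166/16 per unit): all 16 → value 166, running total 246.00
- C (138/33 per unit): 25 of 33 → value 25×138/33 = 104.5455, running total 350.55
Total 350.55.

350.55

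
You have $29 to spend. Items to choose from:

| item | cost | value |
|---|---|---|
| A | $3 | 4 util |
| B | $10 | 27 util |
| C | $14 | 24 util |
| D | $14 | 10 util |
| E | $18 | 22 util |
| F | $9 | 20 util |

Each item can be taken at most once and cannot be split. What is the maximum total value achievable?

Check high-value combinations within $29:
- A+B+C: cost 3+10+14=27, value 4+27+24=55
- A+B+F: cost 3+10+9=22, value 4+27+20=51
- B+C: cost 10+14=24, value 27+24=51
- B+E: cost 10+18=28, value 27+22=49
Best: 55 util.

55 util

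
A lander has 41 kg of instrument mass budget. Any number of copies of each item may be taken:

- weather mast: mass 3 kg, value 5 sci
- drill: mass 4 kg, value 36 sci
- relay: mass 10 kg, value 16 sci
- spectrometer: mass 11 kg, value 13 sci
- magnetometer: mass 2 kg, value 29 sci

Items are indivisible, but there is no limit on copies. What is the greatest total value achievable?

580 sci

Best value-per-unit is magnetometer at 29/2, and filling with it alone uses mass 20×2=40. No mix of the others beats 20×29 = 580.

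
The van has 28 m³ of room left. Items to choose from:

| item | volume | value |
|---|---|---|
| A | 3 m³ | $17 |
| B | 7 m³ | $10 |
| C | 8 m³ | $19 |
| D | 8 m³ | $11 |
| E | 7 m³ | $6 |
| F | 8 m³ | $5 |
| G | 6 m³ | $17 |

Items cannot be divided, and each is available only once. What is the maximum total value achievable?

Check high-value combinations within 28 m³:
- A+C+D+G: volume 3+8+8+6=25, value 17+19+11+17=64
- A+B+C+G: volume 3+7+8+6=24, value 17+10+19+17=63
- A+C+E+G: volume 3+8+7+6=24, value 17+19+6+17=59
- A+C+F+G: volume 3+8+8+6=25, value 17+19+5+17=58
- A+B+C+D: volume 3+7+8+8=26, value 17+10+19+11=57
Best: $64.

$64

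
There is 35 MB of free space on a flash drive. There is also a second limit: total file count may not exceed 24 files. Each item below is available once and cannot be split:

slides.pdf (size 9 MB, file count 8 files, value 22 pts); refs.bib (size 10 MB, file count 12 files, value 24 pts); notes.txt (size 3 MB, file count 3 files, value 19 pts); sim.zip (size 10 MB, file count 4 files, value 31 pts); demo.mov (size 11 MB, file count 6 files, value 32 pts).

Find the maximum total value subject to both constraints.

Feasible sets respecting both limits:
- slides.pdf+notes.txt+sim.zip+demo.mov: size 33, file count 21, value 104
- refs.bib+sim.zip+demo.mov: size 31, file count 22, value 87
- slides.pdf+sim.zip+demo.mov: size 30, file count 18, value 85
Best: 104 pts.

104 pts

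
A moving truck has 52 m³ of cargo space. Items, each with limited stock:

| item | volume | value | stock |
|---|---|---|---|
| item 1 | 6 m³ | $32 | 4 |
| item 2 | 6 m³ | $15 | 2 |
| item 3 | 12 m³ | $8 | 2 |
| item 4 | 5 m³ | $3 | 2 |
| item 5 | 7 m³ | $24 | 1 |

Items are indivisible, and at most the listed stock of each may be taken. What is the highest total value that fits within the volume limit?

Best selections within volume 52 and stock limits:
- 4×item 1 + 2×item 2 + 1×item 4 + 1×item 5: volume 48, value 185
- 4×item 1 + 2×item 2 + 1×item 5: volume 43, value 182
- 4×item 1 + 1×item 2 + 1×item 3 + 1×item 5: volume 49, value 175
- 4×item 1 + 1×item 2 + 2×item 4 + 1×item 5: volume 47, value 173
Best: $185.

$185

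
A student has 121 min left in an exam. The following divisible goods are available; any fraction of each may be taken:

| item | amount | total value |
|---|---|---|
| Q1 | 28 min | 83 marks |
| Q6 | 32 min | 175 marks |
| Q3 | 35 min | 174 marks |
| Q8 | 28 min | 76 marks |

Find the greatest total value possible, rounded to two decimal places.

Take in order of value per unit:
- Q6 (175/32 per unit): all 32 → value 175, running total 175.00
- Q3 (174/35 per unit): all 35 → value 174, running total 349.00
- Q1 (83/28 per unit): all 28 → value 83, running total 432.00
- Q8 (76/28 per unit): 26 of 28 → value 26×76/28 = 70.5714, running total 502.57
Total 502.57.

502.57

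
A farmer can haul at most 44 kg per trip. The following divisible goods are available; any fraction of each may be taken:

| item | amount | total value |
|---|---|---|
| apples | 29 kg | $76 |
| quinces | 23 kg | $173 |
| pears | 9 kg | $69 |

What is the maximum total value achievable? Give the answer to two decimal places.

273.45

Take in order of value per unit:
- pears (69/9 per unit): all 9 → value 69, running total 69.00
- quinces (173/23 per unit): all 23 → value 173, running total 242.00
- apples (76/29 per unit): 12 of 29 → value 12×76/29 = 31.4483, running total 273.45
Total 273.45.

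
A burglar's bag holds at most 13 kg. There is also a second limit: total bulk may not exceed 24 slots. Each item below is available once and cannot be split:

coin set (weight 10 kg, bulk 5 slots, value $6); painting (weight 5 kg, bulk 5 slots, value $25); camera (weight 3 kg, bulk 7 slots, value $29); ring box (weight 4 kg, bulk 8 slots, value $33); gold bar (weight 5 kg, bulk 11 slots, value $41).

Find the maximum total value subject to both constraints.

Feasible sets respecting both limits:
- painting+camera+gold bar: weight 13, bulk 23, value 95
- painting+camera+ring box: weight 12, bulk 20, value 87
- ring box+gold bar: weight 9, bulk 19, value 74
Best: $95.

$95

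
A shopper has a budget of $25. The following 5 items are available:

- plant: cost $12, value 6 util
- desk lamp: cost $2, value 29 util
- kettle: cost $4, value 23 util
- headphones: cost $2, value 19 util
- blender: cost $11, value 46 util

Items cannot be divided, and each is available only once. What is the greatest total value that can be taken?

117 util

Check high-value combinations within $25:
- desk lamp+kettle+headphones+blender: cost 2+4+2+11=19, value 29+23+19+46=117
- desk lamp+kettle+blender: cost 2+4+11=17, value 29+23+46=98
- desk lamp+headphones+blender: cost 2+2+11=15, value 29+19+46=94
- kettle+headphones+blender: cost 4+2+11=17, value 23+19+46=88
- plant+desk lamp+blender: cost 12+2+11=25, value 6+29+46=81
Best: 117 util.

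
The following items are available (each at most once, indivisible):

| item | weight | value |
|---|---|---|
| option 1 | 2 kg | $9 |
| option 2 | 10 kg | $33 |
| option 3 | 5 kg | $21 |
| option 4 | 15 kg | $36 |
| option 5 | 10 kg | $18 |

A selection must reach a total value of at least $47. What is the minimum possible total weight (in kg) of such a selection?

15

Subsets with value ≥ 47, sorted by total weight:
- option 2+option 3: weight 15, value 54
- option 1+option 2+option 3: weight 17, value 63
- option 1+option 3+option 5: weight 17, value 48
- option 3+option 4: weight 20, value 57
Minimum weight: 15 kg.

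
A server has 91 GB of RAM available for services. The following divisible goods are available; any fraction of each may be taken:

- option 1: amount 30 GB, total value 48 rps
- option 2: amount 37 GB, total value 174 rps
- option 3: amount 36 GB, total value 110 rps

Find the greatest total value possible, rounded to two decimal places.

312.80

Take in order of value per unit:
- option 2 (174/37 per unit): all 37 → value 174, running total 174.00
- option 3 (110/36 per unit): all 36 → value 110, running total 284.00
- option 1 (48/30 per unit): 18 of 30 → value 18×48/30 = 28.8000, running total 312.80
Total 312.80.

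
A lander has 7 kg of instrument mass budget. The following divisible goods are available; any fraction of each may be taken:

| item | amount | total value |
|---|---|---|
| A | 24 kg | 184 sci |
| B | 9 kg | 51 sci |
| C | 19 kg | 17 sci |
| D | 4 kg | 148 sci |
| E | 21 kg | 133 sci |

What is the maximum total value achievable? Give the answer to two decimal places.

Take in order of value per unit:
- D (148/4 per unit): all 4 → value 148, running total 148.00
- A (184/24 per unit): 3 of 24 → value 3×184/24 = 23.0000, running total 171.00
Total 171.00.

171.00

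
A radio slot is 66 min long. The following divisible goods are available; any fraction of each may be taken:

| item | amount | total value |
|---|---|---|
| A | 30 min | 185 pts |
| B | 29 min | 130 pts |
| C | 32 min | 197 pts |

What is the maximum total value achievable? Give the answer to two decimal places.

399.93

Take in order of value per unit:
- A (185/30 per unit): all 30 → value 185, running total 185.00
- C (197/32 per unit): all 32 → value 197, running total 382.00
- B (130/29 per unit): 4 of 29 → value 4×130/29 = 17.9310, running total 399.93
Total 399.93.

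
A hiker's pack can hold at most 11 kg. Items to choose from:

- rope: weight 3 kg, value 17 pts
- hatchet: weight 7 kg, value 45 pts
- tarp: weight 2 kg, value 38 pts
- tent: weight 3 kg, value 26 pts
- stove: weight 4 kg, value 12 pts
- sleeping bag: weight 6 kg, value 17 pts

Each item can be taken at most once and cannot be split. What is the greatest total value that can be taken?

This is a 0/1 knapsack; check combinations near the capacity.
- hatchet+tarp: weight 7+2=9, value 45+38=83
- rope+tarp+tent: weight 3+2+3=8, value 17+38+26=81
- tarp+tent+sleeping bag: weight 2+3+6=11, value 38+26+17=81
Best: 83 pts.

83 pts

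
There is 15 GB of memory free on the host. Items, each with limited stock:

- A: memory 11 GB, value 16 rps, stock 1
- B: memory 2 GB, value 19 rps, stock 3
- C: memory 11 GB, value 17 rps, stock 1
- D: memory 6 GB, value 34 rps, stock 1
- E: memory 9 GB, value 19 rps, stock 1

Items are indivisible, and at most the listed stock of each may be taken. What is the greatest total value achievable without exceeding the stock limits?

Top feasible selections:
- 3×B + 1×D: memory 12, value 91
- 3×B + 1×E: memory 15, value 76
Best: 91 rps.

91 rps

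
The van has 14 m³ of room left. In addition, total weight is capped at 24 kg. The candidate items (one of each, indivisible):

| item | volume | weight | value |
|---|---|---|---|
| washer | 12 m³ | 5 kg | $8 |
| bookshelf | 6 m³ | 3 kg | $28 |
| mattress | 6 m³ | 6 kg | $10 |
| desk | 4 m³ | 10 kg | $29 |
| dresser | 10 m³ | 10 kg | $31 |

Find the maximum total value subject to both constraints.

$60

Feasible sets respecting both limits:
- desk+dresser: volume 14, weight 20, value 60
- bookshelf+desk: volume 10, weight 13, value 57
- mattress+desk: volume 10, weight 16, value 39
Best: $60.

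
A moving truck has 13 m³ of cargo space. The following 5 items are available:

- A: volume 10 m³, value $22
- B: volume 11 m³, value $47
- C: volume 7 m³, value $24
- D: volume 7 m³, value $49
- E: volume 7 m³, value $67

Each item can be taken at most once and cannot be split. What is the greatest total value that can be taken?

Check high-value combinations within 13 m³:
- E: volume 7, value 67
- D: volume 7, value 49
- B: volume 11, value 47
Best: $67.

$67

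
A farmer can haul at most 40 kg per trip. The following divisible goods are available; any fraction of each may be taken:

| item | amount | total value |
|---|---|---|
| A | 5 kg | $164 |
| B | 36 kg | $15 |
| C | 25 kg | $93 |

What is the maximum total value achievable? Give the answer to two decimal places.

261.17

Take in order of value per unit:
- A (164/5 per unit): all 5 → value 164, running total 164.00
- C (93/25 per unit): all 25 → value 93, running total 257.00
- B (15/36 per unit): 10 of 36 → value 10×15/36 = 4.1667, running total 261.17
Total 261.17.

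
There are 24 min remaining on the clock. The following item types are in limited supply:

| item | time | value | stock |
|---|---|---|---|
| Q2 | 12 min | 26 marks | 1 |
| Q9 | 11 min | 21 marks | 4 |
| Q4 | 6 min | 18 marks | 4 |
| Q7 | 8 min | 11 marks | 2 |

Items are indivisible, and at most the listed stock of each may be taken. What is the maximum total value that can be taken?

Best selections within time 24 and stock limits:
- 4×Q4: time 24, value 72
- 1×Q2 + 2×Q4: time 24, value 62
- 1×Q9 + 2×Q4: time 23, value 57
Best: 72 marks.

72 marks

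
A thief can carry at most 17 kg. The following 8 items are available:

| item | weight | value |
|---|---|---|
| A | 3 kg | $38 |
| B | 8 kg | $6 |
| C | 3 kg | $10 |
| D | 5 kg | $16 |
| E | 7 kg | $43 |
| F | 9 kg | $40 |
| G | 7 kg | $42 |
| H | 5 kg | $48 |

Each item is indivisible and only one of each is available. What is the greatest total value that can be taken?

$129

Check high-value combinations within 17 kg:
- A+E+H: weight 3+7+5=15, value 38+43+48=129
- A+G+H: weight 3+7+5=15, value 38+42+48=128
- A+F+H: weight 3+9+5=17, value 38+40+48=126
- A+E+G: weight 3+7+7=17, value 38+43+42=123
Best: $129.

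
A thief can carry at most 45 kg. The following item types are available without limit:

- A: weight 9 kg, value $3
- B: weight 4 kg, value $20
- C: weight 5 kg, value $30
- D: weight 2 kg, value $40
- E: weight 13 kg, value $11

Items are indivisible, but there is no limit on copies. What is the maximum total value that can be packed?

Best value-per-unit is D at 40/2, and filling with it alone uses weight 22×2=44. No mix of the others beats 22×40 = 880.

$880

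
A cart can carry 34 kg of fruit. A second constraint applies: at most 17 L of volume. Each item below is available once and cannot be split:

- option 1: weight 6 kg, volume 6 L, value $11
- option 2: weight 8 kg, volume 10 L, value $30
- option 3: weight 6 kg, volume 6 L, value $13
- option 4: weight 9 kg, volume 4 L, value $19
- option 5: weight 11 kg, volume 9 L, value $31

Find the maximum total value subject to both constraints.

$50

Feasible sets respecting both limits:
- option 4+option 5: weight 20, volume 13, value 50
- option 2+option 4: weight 17, volume 14, value 49
- option 3+option 5: weight 17, volume 15, value 44
Best: $50.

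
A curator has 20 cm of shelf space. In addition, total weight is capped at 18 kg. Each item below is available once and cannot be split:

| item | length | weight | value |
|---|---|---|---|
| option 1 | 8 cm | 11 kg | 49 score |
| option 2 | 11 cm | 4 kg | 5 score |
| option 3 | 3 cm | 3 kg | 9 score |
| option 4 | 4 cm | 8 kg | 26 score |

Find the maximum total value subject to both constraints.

Feasible sets respecting both limits:
- option 1+option 3: length 11, weight 14, value 58
- option 1+option 2: length 19, weight 15, value 54
- option 1: length 8, weight 11, value 49
- option 2+option 3+option 4: length 18, weight 15, value 40
Best: 58 score.

58 score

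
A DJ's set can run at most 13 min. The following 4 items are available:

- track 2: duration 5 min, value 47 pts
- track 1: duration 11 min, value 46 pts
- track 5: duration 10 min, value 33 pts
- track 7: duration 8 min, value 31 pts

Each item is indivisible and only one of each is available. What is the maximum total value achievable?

78 pts

Check high-value combinations within 13 min:
- track 2+track 7: duration 5+8=13, value 47+31=78
- track 2: duration 5, value 47
- track 1: duration 11, value 46
- track 5: duration 10, value 33
Best: 78 pts.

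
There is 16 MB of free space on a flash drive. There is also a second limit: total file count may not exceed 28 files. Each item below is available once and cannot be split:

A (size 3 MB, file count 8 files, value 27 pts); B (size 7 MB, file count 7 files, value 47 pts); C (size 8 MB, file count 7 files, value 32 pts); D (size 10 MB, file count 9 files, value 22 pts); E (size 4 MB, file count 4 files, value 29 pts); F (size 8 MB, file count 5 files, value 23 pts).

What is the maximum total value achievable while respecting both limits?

Feasible sets respecting both limits:
- A+B+E: size 14, file count 19, value 103
- A+C+E: size 15, file count 19, value 88
- B+C: size 15, file count 14, value 79
- A+E+F: size 15, file count 17, value 79
Best: 103 pts.

103 pts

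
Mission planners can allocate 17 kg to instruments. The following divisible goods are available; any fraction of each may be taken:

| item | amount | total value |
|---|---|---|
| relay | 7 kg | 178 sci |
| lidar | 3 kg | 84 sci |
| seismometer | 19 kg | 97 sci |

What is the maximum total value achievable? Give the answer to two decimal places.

297.74

Take in order of value per unit:
- lidar (84/3 per unit): all 3 → value 84, running total 84.00
- relay (178/7 per unit): all 7 → value 178, running total 262.00
- seismometer (97/19 per unit): 7 of 19 → value 7×97/19 = 35.7368, running total 297.74
Total 297.74.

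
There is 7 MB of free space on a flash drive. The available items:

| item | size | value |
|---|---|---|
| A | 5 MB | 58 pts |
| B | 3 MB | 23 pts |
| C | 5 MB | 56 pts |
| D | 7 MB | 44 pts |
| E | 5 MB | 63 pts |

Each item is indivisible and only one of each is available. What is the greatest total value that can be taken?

63 pts

Check high-value combinations within 7 MB:
- E: size 5, value 63
- A: size 5, value 58
- C: size 5, value 56
- D: size 7, value 44
- B: size 3, value 23
Best: 63 pts.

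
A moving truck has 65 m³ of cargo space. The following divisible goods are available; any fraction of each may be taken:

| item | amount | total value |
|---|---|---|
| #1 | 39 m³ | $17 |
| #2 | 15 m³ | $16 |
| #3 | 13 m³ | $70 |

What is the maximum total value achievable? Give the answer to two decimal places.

102.13

Take in order of value per unit:
- #3 (70/13 per unit): all 13 → value 70, running total 70.00
- #2 (16/15 per unit): all 15 → value 16, running total 86.00
- #1 (17/39 per unit): 37 of 39 → value 37×17/39 = 16.1282, running total 102.13
Total 102.13.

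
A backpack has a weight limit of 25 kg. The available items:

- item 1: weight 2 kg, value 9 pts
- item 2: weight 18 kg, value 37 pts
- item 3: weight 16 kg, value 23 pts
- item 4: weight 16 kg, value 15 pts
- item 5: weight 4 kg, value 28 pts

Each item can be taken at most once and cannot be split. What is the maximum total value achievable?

Check high-value combinations within 25 kg:
- item 1+item 2+item 5: weight 2+18+4=24, value 9+37+28=74
- item 2+item 5: weight 18+4=22, value 37+28=65
- item 1+item 3+item 5: weight 2+16+4=22, value 9+23+28=60
- item 1+item 4+item 5: weight 2+16+4=22, value 9+15+28=52
Best: 74 pts.

74 pts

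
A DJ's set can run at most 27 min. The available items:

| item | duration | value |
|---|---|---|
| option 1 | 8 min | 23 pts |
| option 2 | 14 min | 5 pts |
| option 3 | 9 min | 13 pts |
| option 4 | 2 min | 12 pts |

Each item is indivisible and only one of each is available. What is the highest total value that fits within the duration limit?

This is a 0/1 knapsack; check combinations near the capacity.
- option 1+option 3+option 4: duration 8+9+2=19, value 23+13+12=48
- option 1+option 2+option 4: duration 8+14+2=24, value 23+5+12=40
- option 1+option 3: duration 8+9=17, value 23+13=36
Best: 48 pts.

48 pts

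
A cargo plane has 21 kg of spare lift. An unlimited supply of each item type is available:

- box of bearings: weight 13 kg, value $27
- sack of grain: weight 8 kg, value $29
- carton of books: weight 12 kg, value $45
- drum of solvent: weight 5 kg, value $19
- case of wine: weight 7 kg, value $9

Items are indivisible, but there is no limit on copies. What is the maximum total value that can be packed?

$77

Best value-per-unit is drum of solvent at 19/5; filling with it alone gives 4×19 = 76.
Optimal mix: 2×sack of grain + 1×drum of solvent → weight 21, value 77.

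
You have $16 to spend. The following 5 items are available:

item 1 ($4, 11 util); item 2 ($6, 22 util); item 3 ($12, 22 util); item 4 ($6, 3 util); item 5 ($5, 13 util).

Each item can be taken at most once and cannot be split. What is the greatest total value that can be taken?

Check high-value combinations within $16:
- item 1+item 2+item 5: cost 4+6+5=15, value 11+22+13=46
- item 1+item 2+item 4: cost 4+6+6=16, value 11+22+3=36
- item 2+item 5: cost 6+5=11, value 22+13=35
Best: 46 util.

46 util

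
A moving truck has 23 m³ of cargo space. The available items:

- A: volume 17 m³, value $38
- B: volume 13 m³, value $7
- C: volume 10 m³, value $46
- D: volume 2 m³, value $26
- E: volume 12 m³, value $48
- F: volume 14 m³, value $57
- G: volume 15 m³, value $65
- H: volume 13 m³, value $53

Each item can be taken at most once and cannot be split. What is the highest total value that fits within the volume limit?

Check high-value combinations within 23 m³:
- C+H: volume 10+13=23, value 46+53=99
- C+E: volume 10+12=22, value 46+48=94
- D+G: volume 2+15=17, value 26+65=91
- D+F: volume 2+14=16, value 26+57=83
Best: $99.

$99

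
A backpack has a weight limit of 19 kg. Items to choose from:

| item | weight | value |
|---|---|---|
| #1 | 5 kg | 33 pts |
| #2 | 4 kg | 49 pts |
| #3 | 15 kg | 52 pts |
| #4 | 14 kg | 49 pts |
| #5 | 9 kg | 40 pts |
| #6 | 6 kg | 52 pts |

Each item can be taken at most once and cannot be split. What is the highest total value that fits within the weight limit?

Check high-value combinations within 19 kg:
- #2+#5+#6: weight 4+9+6=19, value 49+40+52=141
- #1+#2+#6: weight 5+4+6=15, value 33+49+52=134
- #1+#2+#5: weight 5+4+9=18, value 33+49+40=122
- #2+#6: weight 4+6=10, value 49+52=101
- #2+#3: weight 4+15=19, value 49+52=101
Best: 141 pts.

141 pts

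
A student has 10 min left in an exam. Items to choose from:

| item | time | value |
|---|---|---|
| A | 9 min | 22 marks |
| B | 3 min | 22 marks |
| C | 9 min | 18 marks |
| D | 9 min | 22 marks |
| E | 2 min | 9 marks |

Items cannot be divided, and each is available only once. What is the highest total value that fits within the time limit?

31 marks

Check high-value combinations within 10 min:
- B+E: time 3+2=5, value 22+9=31
- B: time 3, value 22
- A: time 9, value 22
- D: time 9, value 22
Best: 31 marks.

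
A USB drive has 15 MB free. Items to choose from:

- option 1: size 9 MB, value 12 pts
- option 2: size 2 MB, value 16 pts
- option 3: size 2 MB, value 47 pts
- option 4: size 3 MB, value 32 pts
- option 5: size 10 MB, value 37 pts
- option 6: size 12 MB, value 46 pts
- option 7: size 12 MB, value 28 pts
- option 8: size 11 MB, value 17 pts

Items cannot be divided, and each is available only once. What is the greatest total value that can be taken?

Check high-value combinations within 15 MB:
- option 3+option 4+option 5: size 2+3+10=15, value 47+32+37=116
- option 2+option 3+option 5: size 2+2+10=14, value 16+47+37=100
- option 2+option 3+option 4: size 2+2+3=7, value 16+47+32=95
- option 3+option 6: size 2+12=14, value 47+46=93
Best: 116 pts.

116 pts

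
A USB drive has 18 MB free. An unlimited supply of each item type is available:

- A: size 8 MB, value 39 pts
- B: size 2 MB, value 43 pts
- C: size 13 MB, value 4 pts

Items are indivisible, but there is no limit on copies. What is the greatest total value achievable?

Best value-per-unit is B at 43/2, and filling with it alone uses size 9×2=18. No mix of the others beats 9×43 = 387.

387 pts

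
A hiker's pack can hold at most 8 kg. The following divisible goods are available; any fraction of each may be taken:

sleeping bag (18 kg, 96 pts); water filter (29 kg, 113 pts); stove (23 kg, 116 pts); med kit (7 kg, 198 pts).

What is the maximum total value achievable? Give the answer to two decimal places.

203.33

Take in order of value per unit:
- med kit (198/7 per unit): all 7 → value 198, running total 198.00
- sleeping bag (96/18 per unit): 1 of 18 → value 1×96/18 = 5.3333, running total 203.33
Total 203.33.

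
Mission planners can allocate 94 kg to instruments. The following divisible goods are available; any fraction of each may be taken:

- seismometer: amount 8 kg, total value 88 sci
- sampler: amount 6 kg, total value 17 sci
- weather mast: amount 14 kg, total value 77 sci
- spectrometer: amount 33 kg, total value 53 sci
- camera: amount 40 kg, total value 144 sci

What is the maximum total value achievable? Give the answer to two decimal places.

Take in order of value per unit:
- seismometer (88/8 per unit): all 8 → value 88, running total 88.00
- weather mast (77/14 per unit): all 14 → value 77, running total 165.00
- camera (144/40 per unit): all 40 → value 144, running total 309.00
- sampler (17/6 per unit): all 6 → value 17, running total 326.00
- spectrometer (53/33 per unit): 26 of 33 → value 26×53/33 = 41.7576, running total 367.76
Total 367.76.

367.76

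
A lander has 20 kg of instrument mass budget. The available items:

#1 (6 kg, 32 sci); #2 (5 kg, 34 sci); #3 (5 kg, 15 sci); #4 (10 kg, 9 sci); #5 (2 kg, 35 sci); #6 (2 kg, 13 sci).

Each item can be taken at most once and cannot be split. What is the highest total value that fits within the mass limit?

Check high-value combinations within 20 kg:
- #1+#2+#3+#5+#6: mass 6+5+5+2+2=20, value 32+34+15+35+13=129
- #1+#2+#3+#5: mass 6+5+5+2=18, value 32+34+15+35=116
- #1+#2+#5+#6: mass 6+5+2+2=15, value 32+34+35+13=114
- #1+#2+#5: mass 6+5+2=13, value 32+34+35=101
Best: 129 sci.

129 sci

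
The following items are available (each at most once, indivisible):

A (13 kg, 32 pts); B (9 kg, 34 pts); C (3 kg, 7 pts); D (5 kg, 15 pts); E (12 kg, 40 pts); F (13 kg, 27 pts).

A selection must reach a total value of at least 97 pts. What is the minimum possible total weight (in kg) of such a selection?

34

Subsets with value ≥ 97, sorted by total weight:
- A+B+E: weight 34, value 106
- B+E+F: weight 34, value 101
- A+B+C+E: weight 37, value 113
- B+C+E+F: weight 37, value 108
Minimum weight: 34 kg.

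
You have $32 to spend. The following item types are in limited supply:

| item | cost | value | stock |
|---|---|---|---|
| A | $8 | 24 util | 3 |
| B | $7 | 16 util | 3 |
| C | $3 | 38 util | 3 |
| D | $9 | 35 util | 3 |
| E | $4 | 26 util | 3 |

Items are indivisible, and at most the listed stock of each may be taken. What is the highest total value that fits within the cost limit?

Best selections within cost 32 and stock limits:
- 3×C + 1×D + 3×E: cost 30, value 227
- 1×A + 3×C + 3×E: cost 29, value 216
- 3×C + 2×D + 1×E: cost 31, value 210
Best: 227 util.

227 util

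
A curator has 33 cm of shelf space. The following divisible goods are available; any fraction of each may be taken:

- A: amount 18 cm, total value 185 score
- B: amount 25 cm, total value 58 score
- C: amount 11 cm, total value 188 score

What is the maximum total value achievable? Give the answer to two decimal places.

382.28

Take in order of value per unit:
- C (188/11 per unit): all 11 → value 188, running total 188.00
- A (185/18 per unit): all 18 → value 185, running total 373.00
- B (58/25 per unit): 4 of 25 → value 4×58/25 = 9.2800, running total 382.28
Total 382.28.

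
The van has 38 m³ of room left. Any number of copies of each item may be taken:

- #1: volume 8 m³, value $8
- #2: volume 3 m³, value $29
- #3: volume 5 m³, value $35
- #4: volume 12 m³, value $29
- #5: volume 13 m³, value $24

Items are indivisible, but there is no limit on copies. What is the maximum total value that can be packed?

$354

Best value-per-unit is #2 at 29/3; filling with it alone gives 12×29 = 348.
Optimal mix: 11×#2 + 1×#3 → volume 38, value 354.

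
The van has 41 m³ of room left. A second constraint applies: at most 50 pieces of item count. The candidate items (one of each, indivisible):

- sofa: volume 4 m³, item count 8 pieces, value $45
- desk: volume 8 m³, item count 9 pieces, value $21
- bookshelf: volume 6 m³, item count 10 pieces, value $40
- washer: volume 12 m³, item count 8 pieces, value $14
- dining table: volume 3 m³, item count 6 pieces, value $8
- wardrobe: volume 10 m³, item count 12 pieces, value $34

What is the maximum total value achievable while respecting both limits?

Feasible sets respecting both limits:
- sofa+desk+bookshelf+washer+wardrobe: volume 40, item count 47, value 154
- sofa+desk+bookshelf+dining table+wardrobe: volume 31, item count 45, value 148
- sofa+bookshelf+washer+dining table+wardrobe: volume 35, item count 44, value 141
- sofa+desk+bookshelf+wardrobe: volume 28, item count 39, value 140
Best: $154.

$154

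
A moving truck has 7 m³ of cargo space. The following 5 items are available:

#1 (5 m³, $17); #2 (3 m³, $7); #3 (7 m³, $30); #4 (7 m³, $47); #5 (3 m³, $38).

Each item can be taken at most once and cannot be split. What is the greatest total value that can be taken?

$47

Check high-value combinations within 7 m³:
- #4: volume 7, value 47
- #2+#5: volume 3+3=6, value 7+38=45
- #5: volume 3, value 38
- #3: volume 7, value 30
- #1: volume 5, value 17
Best: $47.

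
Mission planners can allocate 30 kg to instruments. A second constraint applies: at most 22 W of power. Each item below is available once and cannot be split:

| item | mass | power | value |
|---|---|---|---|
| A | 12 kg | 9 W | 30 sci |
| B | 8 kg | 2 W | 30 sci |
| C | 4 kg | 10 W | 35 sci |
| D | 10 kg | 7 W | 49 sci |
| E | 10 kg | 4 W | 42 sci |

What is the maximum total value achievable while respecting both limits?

126 sci

Feasible sets respecting both limits:
- C+D+E: mass 24, power 21, value 126
- B+D+E: mass 28, power 13, value 121
- B+C+D: mass 22, power 19, value 114
Best: 126 sci.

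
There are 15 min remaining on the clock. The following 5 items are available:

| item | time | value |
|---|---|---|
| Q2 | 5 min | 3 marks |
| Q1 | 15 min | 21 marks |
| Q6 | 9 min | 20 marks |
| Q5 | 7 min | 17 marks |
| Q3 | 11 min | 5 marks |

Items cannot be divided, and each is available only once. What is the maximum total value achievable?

23 marks

Check high-value combinations within 15 min:
- Q2+Q6: time 5+9=14, value 3+20=23
- Q1: time 15, value 21
- Q6: time 9, value 20
- Q2+Q5: time 5+7=12, value 3+17=20
- Q5: time 7, value 17
Best: 23 marks.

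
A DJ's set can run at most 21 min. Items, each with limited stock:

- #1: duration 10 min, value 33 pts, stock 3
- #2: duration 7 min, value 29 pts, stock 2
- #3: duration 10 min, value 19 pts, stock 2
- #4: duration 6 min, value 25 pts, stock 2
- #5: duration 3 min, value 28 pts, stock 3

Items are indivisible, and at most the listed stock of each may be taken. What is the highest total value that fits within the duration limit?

Best selections within duration 21 and stock limits:
- 2×#4 + 3×#5: duration 21, value 134
- 1×#1 + 3×#5: duration 19, value 117
- 2×#2 + 2×#5: duration 20, value 114
- 1×#2 + 3×#5: duration 16, value 113
Best: 134 pts.

134 pts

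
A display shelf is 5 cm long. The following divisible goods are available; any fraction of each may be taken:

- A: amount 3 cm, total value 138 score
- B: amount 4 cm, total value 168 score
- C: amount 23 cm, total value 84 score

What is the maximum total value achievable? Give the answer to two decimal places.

Take in order of value per unit:
- A (138/3 per unit): all 3 → value 138, running total 138.00
- B (168/4 per unit): 2 of 4 → value 2×168/4 = 84.0000, running total 222.00
Total 222.00.

222.00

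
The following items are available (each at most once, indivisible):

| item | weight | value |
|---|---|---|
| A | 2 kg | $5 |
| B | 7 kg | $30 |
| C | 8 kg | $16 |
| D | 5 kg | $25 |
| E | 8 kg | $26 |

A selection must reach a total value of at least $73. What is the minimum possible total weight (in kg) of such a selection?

Subsets with value ≥ 73, sorted by total weight:
- B+D+E: weight 20, value 81
- A+B+D+E: weight 22, value 86
- A+B+C+D: weight 22, value 76
Minimum weight: 20 kg.

20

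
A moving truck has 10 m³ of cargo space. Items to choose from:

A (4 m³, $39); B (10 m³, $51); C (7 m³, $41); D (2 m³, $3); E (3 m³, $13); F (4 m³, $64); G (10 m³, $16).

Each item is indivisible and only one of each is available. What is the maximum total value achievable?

$106

Check high-value combinations within 10 m³:
- A+D+F: volume 4+2+4=10, value 39+3+64=106
- A+F: volume 4+4=8, value 39+64=103
- D+E+F: volume 2+3+4=9, value 3+13+64=80
- E+F: volume 3+4=7, value 13+64=77
- D+F: volume 2+4=6, value 3+64=67
Best: $106.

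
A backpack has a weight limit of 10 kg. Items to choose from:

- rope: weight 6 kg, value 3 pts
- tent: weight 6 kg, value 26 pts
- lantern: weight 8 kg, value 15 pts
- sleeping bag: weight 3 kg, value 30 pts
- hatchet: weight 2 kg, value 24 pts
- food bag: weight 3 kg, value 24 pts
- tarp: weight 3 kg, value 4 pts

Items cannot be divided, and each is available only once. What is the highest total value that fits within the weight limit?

Check high-value combinations within 10 kg:
- sleeping bag+hatchet+food bag: weight 3+2+3=8, value 30+24+24=78
- sleeping bag+hatchet+tarp: weight 3+2+3=8, value 30+24+4=58
- sleeping bag+food bag+tarp: weight 3+3+3=9, value 30+24+4=58
- tent+sleeping bag: weight 6+3=9, value 26+30=56
- sleeping bag+hatchet: weight 3+2=5, value 30+24=54
Best: 78 pts.

78 pts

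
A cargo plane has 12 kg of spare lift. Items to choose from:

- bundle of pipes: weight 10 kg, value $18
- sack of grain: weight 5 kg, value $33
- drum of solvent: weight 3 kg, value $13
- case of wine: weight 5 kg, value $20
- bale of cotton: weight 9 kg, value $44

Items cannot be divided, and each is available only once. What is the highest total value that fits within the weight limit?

Check high-value combinations within 12 kg:
- drum of solvent+bale of cotton: weight 3+9=12, value 13+44=57
- sack of grain+case of wine: weight 5+5=10, value 33+20=53
- sack of grain+drum of solvent: weight 5+3=8, value 33+13=46
- bale of cotton: weight 9, value 44
- sack of grain: weight 5, value 33
Best: $57.

$57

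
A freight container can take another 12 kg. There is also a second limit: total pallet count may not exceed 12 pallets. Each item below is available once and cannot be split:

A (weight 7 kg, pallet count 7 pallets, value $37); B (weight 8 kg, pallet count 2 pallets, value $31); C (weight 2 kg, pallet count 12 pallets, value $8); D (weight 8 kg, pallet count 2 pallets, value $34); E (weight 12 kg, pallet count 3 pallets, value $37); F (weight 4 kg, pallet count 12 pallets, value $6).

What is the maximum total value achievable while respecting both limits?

Feasible sets respecting both limits:
- A: weight 7, pallet count 7, value 37
- E: weight 12, pallet count 3, value 37
- D: weight 8, pallet count 2, value 34
- B: weight 8, pallet count 2, value 31
Best: $37.

$37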